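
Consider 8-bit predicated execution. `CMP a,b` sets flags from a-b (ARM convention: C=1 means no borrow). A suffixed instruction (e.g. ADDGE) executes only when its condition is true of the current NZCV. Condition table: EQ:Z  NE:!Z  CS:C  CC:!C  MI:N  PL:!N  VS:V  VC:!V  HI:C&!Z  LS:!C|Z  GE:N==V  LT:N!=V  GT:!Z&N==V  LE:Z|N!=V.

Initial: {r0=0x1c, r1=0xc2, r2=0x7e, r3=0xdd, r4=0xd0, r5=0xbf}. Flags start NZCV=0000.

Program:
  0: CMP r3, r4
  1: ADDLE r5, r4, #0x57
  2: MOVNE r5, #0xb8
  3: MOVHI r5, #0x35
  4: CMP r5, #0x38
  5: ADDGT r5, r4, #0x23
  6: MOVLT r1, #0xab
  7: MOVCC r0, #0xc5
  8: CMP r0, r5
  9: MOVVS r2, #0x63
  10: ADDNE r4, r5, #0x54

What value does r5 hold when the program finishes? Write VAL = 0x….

VAL = 0x35

[0] flags=0010 → (cmp)
[1] flags=0010 LE?F → skip
[2] flags=0010 NE?T → r5=0xb8
[3] flags=0010 HI?T → r5=0x35
[4] flags=1000 → (cmp)
[5] flags=1000 GT?F → skip
[6] flags=1000 LT?T → r1=0xab
[7] flags=1000 CC?T → r0=0xc5
[8] flags=1010 → (cmp)
[9] flags=1010 VS?F → skip
[10] flags=1010 NE?T → r4=0x89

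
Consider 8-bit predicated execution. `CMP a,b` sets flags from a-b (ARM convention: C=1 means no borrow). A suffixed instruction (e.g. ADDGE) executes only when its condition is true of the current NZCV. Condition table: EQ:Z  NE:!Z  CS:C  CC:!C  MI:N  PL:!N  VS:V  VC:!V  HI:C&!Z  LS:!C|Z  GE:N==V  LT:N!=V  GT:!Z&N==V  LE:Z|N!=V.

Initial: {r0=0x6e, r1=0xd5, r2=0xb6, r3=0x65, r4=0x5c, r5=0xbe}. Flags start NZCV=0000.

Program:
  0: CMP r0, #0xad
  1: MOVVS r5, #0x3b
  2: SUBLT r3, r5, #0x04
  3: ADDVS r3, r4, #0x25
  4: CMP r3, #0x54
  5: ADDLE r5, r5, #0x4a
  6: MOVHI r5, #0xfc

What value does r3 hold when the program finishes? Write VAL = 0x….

VAL = 0x81

0: ✓ CMP  NZCV=1001
1: ✓ MOVVS  r5←0x3b
2: · SUBLT
3: ✓ ADDVS  r3←0x81
4: ✓ CMP  NZCV=0011
5: ✓ ADDLE  r5←0x85
6: ✓ MOVHI  r5←0xfc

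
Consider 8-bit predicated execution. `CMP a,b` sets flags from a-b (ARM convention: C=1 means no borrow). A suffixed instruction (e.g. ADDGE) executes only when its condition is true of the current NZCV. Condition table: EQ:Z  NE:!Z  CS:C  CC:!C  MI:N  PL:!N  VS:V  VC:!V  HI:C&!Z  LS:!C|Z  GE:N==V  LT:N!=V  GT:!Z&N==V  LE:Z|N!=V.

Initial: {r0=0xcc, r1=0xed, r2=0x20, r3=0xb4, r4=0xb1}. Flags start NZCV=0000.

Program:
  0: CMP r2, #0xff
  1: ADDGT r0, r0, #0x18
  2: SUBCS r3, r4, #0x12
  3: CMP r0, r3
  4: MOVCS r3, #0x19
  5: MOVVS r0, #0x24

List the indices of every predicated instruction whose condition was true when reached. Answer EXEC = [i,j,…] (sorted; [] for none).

EXEC = [1,4]

[0] flags=0000 → (cmp)
[1] flags=0000 GT?T → r0=0xe4
[2] flags=0000 CS?F → skip
[3] flags=0010 → (cmp)
[4] flags=0010 CS?T → r3=0x19
[5] flags=0010 VS?F → skip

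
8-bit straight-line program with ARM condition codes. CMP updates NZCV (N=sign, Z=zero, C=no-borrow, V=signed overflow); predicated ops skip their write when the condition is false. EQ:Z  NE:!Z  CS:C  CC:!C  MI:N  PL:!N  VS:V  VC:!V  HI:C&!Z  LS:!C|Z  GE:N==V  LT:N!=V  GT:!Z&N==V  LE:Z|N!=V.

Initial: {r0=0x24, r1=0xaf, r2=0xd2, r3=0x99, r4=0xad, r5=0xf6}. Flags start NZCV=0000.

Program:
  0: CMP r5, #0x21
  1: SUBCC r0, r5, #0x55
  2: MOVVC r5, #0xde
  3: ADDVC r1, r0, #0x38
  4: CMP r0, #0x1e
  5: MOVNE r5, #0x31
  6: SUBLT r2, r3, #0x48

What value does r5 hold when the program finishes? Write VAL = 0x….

VAL = 0x31

[0] flags=1010 → (cmp)
[1] flags=1010 CC?F → skip
[2] flags=1010 VC?T → r5=0xde
[3] flags=1010 VC?T → r1=0x5c
[4] flags=0010 → (cmp)
[5] flags=0010 NE?T → r5=0x31
[6] flags=0010 LT?F → skip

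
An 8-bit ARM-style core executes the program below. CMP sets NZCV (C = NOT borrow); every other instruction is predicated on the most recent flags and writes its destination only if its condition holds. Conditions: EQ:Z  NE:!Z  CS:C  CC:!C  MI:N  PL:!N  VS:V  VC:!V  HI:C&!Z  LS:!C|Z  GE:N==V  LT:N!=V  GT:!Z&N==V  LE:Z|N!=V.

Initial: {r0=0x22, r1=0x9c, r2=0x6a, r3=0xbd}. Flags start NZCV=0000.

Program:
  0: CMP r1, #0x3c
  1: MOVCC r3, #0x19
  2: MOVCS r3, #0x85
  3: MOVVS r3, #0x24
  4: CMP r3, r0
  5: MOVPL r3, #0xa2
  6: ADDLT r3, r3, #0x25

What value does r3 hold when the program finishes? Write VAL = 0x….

VAL = 0xa2

[0] flags=0011 → (cmp)
[1] flags=0011 CC?F → skip
[2] flags=0011 CS?T → r3=0x85
[3] flags=0011 VS?T → r3=0x24
[4] flags=0010 → (cmp)
[5] flags=0010 PL?T → r3=0xa2
[6] flags=0010 LT?F → skip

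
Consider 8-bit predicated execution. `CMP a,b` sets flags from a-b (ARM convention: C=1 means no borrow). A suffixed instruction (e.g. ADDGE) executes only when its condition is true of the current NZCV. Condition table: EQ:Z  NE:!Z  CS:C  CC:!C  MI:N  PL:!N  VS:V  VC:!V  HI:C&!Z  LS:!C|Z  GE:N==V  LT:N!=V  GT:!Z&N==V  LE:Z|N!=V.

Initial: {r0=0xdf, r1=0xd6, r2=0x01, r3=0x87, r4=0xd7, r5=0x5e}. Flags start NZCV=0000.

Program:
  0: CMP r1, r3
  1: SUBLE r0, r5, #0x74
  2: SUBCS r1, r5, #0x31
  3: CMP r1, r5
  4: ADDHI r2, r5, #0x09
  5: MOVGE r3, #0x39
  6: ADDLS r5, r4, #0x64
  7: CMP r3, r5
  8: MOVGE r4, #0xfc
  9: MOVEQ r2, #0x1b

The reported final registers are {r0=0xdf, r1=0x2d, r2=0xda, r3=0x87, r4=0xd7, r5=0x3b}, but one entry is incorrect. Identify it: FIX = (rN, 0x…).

[0] flags=0010 → (cmp)
[1] flags=0010 LE?F → skip
[2] flags=0010 CS?T → r1=0x2d
[3] flags=1000 → (cmp)
[4] flags=1000 HI?F → skip
[5] flags=1000 GE?F → skip
[6] flags=1000 LS?T → r5=0x3b
[7] flags=0011 → (cmp)
[8] flags=0011 GE?F → skip
[9] flags=0011 EQ?F → skip

FIX = (r2, 0x01)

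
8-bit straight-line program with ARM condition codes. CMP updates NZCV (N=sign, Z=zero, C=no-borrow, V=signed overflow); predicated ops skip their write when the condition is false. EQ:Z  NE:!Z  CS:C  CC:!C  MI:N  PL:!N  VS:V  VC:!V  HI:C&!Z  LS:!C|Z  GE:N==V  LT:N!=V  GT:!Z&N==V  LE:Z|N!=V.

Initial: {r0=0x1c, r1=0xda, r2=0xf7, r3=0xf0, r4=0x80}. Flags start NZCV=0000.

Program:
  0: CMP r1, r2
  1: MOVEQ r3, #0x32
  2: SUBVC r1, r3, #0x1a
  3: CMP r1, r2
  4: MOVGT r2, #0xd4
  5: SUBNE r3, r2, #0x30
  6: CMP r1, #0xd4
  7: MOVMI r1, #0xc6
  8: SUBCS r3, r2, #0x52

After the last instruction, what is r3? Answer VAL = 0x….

VAL = 0xa5

0: ✓ CMP  NZCV=1000
1: · MOVEQ
2: ✓ SUBVC  r1←0xd6
3: ✓ CMP  NZCV=1000
4: · MOVGT
5: ✓ SUBNE  r3←0xc7
6: ✓ CMP  NZCV=0010
7: · MOVMI
8: ✓ SUBCS  r3←0xa5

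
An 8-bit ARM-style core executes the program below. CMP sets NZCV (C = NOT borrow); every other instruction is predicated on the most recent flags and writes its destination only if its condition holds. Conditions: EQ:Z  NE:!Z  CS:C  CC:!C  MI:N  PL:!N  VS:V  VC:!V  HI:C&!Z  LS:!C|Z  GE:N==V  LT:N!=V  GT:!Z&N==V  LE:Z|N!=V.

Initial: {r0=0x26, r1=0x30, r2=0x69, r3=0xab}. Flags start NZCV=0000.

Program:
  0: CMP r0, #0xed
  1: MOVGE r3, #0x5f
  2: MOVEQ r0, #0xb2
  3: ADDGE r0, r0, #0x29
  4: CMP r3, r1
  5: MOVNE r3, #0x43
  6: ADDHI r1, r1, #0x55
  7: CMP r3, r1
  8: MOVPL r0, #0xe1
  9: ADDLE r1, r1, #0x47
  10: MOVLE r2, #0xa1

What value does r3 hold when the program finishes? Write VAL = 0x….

VAL = 0x43

0: ✓ CMP  NZCV=0000
1: ✓ MOVGE  r3←0x5f
2: · MOVEQ
3: ✓ ADDGE  r0←0x4f
4: ✓ CMP  NZCV=0010
5: ✓ MOVNE  r3←0x43
6: ✓ ADDHI  r1←0x85
7: ✓ CMP  NZCV=1001
8: · MOVPL
9: · ADDLE
10: · MOVLE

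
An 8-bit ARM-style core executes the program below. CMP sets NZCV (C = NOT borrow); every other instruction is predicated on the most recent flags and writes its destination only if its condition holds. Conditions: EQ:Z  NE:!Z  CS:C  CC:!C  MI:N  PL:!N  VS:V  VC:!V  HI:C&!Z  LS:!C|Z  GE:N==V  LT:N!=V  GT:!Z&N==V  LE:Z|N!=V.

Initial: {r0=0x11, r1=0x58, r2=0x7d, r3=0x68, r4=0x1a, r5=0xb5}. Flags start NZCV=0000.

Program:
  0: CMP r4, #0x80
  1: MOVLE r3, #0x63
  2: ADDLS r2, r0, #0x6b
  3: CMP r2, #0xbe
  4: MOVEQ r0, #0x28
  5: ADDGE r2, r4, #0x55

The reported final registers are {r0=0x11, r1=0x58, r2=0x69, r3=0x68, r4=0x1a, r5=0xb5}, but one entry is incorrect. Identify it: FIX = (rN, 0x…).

[0] flags=1001 → (cmp)
[1] flags=1001 LE?F → skip
[2] flags=1001 LS?T → r2=0x7c
[3] flags=1001 → (cmp)
[4] flags=1001 EQ?F → skip
[5] flags=1001 GE?T → r2=0x6f

FIX = (r2, 0x6f)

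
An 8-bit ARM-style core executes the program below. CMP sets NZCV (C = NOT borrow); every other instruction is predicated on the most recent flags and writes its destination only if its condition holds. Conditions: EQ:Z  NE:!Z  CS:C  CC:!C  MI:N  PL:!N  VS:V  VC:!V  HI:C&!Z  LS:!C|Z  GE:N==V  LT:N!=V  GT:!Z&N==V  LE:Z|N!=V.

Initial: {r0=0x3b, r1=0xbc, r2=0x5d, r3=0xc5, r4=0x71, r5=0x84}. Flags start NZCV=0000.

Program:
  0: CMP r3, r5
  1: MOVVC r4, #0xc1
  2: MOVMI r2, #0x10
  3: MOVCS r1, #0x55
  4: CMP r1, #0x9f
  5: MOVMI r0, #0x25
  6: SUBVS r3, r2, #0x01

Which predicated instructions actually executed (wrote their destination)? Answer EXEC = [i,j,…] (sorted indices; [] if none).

EXEC = [1,3,5,6]

0: ✓ CMP  NZCV=0010
1: ✓ MOVVC  r4←0xc1
2: · MOVMI
3: ✓ MOVCS  r1←0x55
4: ✓ CMP  NZCV=1001
5: ✓ MOVMI  r0←0x25
6: ✓ SUBVS  r3←0x5c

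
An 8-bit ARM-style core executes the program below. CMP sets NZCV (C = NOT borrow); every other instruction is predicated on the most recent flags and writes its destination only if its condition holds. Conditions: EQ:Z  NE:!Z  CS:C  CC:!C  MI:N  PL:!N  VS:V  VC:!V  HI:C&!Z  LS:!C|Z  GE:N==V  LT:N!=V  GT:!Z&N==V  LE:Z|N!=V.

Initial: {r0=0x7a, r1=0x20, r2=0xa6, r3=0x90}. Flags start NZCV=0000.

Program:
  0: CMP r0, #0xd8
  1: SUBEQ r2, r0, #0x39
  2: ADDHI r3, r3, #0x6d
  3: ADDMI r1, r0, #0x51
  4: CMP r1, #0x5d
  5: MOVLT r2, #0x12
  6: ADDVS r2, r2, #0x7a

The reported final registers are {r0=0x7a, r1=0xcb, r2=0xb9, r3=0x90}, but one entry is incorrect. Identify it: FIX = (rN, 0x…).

[0] flags=1001 → (cmp)
[1] flags=1001 EQ?F → skip
[2] flags=1001 HI?F → skip
[3] flags=1001 MI?T → r1=0xcb
[4] flags=0011 → (cmp)
[5] flags=0011 LT?T → r2=0x12
[6] flags=0011 VS?T → r2=0x8c

FIX = (r2, 0x8c)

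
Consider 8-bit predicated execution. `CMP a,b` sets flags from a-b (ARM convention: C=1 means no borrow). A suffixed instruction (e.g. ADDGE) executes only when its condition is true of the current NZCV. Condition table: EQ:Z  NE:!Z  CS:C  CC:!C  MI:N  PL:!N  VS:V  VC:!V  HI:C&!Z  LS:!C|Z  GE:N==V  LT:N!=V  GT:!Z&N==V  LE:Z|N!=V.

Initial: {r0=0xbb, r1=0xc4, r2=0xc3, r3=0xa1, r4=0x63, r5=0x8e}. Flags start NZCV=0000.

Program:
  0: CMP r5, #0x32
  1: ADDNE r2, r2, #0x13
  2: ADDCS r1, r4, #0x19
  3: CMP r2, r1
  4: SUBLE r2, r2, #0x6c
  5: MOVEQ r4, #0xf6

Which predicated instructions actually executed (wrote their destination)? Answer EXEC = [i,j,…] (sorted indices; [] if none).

EXEC = [1,2,4]

0: ✓ CMP  NZCV=0011
1: ✓ ADDNE  r2←0xd6
2: ✓ ADDCS  r1←0x7c
3: ✓ CMP  NZCV=0011
4: ✓ SUBLE  r2←0x6a
5: · MOVEQ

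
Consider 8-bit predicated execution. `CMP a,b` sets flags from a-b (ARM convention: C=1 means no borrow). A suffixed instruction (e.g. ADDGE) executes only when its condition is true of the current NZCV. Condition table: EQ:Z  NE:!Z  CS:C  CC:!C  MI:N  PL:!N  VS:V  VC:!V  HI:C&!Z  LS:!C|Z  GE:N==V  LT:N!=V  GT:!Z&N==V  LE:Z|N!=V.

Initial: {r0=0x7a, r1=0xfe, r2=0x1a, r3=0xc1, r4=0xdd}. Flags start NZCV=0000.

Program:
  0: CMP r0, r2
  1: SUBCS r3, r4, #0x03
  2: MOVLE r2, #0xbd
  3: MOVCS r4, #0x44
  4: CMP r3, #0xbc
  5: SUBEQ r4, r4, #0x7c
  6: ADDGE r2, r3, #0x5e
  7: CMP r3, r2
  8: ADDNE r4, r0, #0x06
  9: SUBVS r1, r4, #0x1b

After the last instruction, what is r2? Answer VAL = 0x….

VAL = 0x38

[0] flags=0010 → (cmp)
[1] flags=0010 CS?T → r3=0xda
[2] flags=0010 LE?F → skip
[3] flags=0010 CS?T → r4=0x44
[4] flags=0010 → (cmp)
[5] flags=0010 EQ?F → skip
[6] flags=0010 GE?T → r2=0x38
[7] flags=1010 → (cmp)
[8] flags=1010 NE?T → r4=0x80
[9] flags=1010 VS?F → skip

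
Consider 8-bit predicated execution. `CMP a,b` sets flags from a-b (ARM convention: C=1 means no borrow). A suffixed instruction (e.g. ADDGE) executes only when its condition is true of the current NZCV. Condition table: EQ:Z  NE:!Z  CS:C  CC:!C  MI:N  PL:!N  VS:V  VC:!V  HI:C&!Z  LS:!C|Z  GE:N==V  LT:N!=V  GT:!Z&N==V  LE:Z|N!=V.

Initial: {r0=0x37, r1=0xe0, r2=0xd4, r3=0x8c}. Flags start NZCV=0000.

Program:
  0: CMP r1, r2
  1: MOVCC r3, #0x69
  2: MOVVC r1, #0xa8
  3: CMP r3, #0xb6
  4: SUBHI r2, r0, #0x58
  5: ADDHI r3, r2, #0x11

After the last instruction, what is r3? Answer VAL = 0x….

0: ✓ CMP  NZCV=0010
1: · MOVCC
2: ✓ MOVVC  r1←0xa8
3: ✓ CMP  NZCV=1000
4: · SUBHI
5: · ADDHI

VAL = 0x8c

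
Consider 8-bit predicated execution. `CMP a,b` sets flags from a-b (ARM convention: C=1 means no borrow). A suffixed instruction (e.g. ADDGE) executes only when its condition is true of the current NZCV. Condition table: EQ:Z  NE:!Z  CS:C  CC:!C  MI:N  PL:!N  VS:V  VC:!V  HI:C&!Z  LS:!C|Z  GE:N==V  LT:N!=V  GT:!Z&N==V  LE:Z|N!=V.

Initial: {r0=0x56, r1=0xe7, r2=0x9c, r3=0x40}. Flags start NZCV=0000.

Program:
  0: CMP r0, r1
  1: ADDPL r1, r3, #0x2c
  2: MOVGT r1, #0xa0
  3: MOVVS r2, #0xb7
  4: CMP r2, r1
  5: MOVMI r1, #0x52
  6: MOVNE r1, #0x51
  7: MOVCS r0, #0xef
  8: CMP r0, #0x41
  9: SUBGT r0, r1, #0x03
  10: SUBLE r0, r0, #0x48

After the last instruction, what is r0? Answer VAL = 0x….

VAL = 0x4e

[0] flags=0000 → (cmp)
[1] flags=0000 PL?T → r1=0x6c
[2] flags=0000 GT?T → r1=0xa0
[3] flags=0000 VS?F → skip
[4] flags=1000 → (cmp)
[5] flags=1000 MI?T → r1=0x52
[6] flags=1000 NE?T → r1=0x51
[7] flags=1000 CS?F → skip
[8] flags=0010 → (cmp)
[9] flags=0010 GT?T → r0=0x4e
[10] flags=0010 LE?F → skip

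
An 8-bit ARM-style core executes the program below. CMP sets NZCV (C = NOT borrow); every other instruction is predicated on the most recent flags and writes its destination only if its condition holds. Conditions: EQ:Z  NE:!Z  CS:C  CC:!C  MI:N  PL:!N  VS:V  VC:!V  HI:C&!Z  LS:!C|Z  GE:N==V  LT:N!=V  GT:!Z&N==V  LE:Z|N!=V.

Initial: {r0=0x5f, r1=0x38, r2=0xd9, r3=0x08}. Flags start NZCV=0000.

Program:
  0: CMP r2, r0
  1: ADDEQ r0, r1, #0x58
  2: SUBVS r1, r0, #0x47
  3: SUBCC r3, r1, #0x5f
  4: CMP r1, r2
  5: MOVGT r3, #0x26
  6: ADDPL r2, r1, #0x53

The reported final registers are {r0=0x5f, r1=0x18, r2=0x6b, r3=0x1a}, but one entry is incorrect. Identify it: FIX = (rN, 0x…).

FIX = (r3, 0x26)

0: ✓ CMP  NZCV=0011
1: · ADDEQ
2: ✓ SUBVS  r1←0x18
3: · SUBCC
4: ✓ CMP  NZCV=0000
5: ✓ MOVGT  r3←0x26
6: ✓ ADDPL  r2←0x6b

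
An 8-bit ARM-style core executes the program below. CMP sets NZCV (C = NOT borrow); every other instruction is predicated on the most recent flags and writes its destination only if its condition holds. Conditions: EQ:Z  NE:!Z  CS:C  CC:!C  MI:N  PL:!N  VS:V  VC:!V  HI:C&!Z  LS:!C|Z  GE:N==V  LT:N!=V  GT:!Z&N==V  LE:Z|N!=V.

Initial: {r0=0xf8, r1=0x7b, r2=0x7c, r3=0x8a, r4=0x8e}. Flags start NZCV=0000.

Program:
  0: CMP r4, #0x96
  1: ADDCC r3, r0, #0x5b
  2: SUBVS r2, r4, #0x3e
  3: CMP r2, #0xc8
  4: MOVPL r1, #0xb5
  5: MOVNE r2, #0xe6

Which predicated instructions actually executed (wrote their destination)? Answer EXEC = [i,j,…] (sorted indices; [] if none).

EXEC = [1,5]

[0] flags=1000 → (cmp)
[1] flags=1000 CC?T → r3=0x53
[2] flags=1000 VS?F → skip
[3] flags=1001 → (cmp)
[4] flags=1001 PL?F → skip
[5] flags=1001 NE?T → r2=0xe6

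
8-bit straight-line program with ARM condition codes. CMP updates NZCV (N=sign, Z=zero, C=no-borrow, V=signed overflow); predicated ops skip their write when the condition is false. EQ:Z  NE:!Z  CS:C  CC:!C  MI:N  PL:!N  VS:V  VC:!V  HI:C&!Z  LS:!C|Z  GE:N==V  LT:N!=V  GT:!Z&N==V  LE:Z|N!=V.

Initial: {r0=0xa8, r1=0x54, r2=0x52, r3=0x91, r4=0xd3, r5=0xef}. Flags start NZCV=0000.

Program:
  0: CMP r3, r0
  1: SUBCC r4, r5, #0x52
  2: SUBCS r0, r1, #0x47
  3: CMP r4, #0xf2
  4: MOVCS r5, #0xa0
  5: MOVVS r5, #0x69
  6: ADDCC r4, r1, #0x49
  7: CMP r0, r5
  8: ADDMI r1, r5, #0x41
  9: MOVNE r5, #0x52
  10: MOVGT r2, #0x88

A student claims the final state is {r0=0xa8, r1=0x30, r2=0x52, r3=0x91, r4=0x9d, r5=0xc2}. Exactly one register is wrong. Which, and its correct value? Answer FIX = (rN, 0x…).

FIX = (r5, 0x52)

0: ✓ CMP  NZCV=1000
1: ✓ SUBCC  r4←0x9d
2: · SUBCS
3: ✓ CMP  NZCV=1000
4: · MOVCS
5: · MOVVS
6: ✓ ADDCC  r4←0x9d
7: ✓ CMP  NZCV=1000
8: ✓ ADDMI  r1←0x30
9: ✓ MOVNE  r5←0x52
10: · MOVGT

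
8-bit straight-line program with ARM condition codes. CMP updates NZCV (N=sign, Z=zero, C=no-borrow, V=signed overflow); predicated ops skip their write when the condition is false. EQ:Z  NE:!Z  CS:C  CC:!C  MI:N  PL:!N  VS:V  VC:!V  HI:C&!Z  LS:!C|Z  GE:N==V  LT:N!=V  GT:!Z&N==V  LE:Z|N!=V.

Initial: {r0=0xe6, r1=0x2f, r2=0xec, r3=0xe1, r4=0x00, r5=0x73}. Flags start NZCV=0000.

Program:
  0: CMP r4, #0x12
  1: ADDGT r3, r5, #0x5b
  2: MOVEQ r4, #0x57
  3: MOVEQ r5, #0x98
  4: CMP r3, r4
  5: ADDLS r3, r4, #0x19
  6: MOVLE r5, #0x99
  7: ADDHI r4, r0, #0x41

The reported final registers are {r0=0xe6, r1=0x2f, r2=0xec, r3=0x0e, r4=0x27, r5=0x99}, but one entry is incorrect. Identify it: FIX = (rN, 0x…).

FIX = (r3, 0xe1)

[0] flags=1000 → (cmp)
[1] flags=1000 GT?F → skip
[2] flags=1000 EQ?F → skip
[3] flags=1000 EQ?F → skip
[4] flags=1010 → (cmp)
[5] flags=1010 LS?F → skip
[6] flags=1010 LE?T → r5=0x99
[7] flags=1010 HI?T → r4=0x27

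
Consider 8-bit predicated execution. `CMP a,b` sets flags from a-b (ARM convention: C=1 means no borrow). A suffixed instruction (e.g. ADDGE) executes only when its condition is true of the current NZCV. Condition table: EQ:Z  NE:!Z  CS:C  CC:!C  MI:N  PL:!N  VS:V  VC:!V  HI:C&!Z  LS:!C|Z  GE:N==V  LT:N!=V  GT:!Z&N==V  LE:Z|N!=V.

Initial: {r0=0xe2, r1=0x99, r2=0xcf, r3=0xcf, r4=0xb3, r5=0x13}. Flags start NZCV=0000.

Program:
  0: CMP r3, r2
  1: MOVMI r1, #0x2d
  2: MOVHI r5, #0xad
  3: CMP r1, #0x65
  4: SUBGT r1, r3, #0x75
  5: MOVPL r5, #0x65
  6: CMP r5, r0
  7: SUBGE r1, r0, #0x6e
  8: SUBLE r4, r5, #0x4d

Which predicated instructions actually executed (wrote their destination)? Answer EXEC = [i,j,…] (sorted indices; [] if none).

0: ✓ CMP  NZCV=0110
1: · MOVMI
2: · MOVHI
3: ✓ CMP  NZCV=0011
4: · SUBGT
5: ✓ MOVPL  r5←0x65
6: ✓ CMP  NZCV=1001
7: ✓ SUBGE  r1←0x74
8: · SUBLE

EXEC = [5,7]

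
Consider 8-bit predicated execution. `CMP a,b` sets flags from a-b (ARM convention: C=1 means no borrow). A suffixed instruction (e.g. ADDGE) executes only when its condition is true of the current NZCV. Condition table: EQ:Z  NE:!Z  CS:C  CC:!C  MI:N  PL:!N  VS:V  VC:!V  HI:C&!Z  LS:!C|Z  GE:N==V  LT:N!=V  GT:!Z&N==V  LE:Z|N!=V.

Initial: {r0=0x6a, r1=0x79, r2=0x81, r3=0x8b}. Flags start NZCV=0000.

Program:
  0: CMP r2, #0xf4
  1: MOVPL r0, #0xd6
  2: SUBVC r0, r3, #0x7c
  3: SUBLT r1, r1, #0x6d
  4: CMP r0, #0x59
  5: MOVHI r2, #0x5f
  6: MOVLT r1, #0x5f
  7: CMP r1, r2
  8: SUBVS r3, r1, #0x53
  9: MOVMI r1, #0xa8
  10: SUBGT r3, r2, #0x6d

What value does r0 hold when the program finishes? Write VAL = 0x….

[0] flags=1000 → (cmp)
[1] flags=1000 PL?F → skip
[2] flags=1000 VC?T → r0=0x0f
[3] flags=1000 LT?T → r1=0x0c
[4] flags=1000 → (cmp)
[5] flags=1000 HI?F → skip
[6] flags=1000 LT?T → r1=0x5f
[7] flags=1001 → (cmp)
[8] flags=1001 VS?T → r3=0x0c
[9] flags=1001 MI?T → r1=0xa8
[10] flags=1001 GT?T → r3=0x14

VAL = 0x0f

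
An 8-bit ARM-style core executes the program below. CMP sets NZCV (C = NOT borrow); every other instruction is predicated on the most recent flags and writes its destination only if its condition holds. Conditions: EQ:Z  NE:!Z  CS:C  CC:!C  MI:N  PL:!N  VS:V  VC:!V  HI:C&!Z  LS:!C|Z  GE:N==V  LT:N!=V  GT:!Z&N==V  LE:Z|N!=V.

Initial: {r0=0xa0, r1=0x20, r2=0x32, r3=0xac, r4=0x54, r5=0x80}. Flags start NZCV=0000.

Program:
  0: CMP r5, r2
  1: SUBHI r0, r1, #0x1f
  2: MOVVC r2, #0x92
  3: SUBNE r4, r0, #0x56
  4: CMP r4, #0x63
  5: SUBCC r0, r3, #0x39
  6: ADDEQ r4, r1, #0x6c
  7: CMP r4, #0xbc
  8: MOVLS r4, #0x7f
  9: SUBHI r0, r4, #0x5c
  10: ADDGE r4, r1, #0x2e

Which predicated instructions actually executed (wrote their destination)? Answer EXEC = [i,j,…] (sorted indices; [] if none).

[0] flags=0011 → (cmp)
[1] flags=0011 HI?T → r0=0x01
[2] flags=0011 VC?F → skip
[3] flags=0011 NE?T → r4=0xab
[4] flags=0011 → (cmp)
[5] flags=0011 CC?F → skip
[6] flags=0011 EQ?F → skip
[7] flags=1000 → (cmp)
[8] flags=1000 LS?T → r4=0x7f
[9] flags=1000 HI?F → skip
[10] flags=1000 GE?F → skip

EXEC = [1,3,8]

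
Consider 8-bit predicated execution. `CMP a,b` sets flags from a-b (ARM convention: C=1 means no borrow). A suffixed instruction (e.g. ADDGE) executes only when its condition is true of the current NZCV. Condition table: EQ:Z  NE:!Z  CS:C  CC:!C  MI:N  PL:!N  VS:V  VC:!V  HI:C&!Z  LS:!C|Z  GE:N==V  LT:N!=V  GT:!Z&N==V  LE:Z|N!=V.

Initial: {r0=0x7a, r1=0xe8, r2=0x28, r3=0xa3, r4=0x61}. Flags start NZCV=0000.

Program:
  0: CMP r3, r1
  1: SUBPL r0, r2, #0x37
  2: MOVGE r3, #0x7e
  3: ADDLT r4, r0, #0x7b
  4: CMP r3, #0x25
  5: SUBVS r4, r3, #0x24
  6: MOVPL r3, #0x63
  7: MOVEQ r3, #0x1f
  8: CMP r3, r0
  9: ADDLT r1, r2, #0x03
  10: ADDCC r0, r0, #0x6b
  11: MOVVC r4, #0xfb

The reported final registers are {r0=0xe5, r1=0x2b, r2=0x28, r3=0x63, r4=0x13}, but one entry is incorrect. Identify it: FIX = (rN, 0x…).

[0] flags=1000 → (cmp)
[1] flags=1000 PL?F → skip
[2] flags=1000 GE?F → skip
[3] flags=1000 LT?T → r4=0xf5
[4] flags=0011 → (cmp)
[5] flags=0011 VS?T → r4=0x7f
[6] flags=0011 PL?T → r3=0x63
[7] flags=0011 EQ?F → skip
[8] flags=1000 → (cmp)
[9] flags=1000 LT?T → r1=0x2b
[10] flags=1000 CC?T → r0=0xe5
[11] flags=1000 VC?T → r4=0xfb

FIX = (r4, 0xfb)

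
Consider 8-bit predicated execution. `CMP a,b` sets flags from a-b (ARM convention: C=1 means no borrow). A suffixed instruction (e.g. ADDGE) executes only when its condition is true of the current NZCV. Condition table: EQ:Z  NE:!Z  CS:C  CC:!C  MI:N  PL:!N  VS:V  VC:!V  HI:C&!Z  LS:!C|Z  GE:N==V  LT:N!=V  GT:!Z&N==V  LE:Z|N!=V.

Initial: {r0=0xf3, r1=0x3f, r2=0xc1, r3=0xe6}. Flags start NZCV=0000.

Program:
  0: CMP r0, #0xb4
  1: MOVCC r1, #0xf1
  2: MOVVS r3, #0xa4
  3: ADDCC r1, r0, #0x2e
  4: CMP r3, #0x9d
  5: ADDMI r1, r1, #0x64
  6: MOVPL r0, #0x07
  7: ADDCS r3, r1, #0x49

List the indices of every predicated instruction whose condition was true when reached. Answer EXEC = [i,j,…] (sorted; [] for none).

[0] flags=0010 → (cmp)
[1] flags=0010 CC?F → skip
[2] flags=0010 VS?F → skip
[3] flags=0010 CC?F → skip
[4] flags=0010 → (cmp)
[5] flags=0010 MI?F → skip
[6] flags=0010 PL?T → r0=0x07
[7] flags=0010 CS?T → r3=0x88

EXEC = [6,7]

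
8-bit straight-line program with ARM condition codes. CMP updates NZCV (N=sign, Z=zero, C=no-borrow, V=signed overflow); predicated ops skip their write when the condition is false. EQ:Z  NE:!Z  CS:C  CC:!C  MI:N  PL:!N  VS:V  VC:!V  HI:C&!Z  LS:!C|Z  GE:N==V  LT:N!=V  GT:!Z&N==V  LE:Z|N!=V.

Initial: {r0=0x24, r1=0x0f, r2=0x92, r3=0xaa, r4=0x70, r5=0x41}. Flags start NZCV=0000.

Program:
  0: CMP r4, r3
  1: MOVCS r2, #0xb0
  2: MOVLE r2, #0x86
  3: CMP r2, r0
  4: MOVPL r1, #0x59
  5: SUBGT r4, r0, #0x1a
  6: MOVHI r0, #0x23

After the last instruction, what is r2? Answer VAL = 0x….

VAL = 0x92

[0] flags=1001 → (cmp)
[1] flags=1001 CS?F → skip
[2] flags=1001 LE?F → skip
[3] flags=0011 → (cmp)
[4] flags=0011 PL?T → r1=0x59
[5] flags=0011 GT?F → skip
[6] flags=0011 HI?T → r0=0x23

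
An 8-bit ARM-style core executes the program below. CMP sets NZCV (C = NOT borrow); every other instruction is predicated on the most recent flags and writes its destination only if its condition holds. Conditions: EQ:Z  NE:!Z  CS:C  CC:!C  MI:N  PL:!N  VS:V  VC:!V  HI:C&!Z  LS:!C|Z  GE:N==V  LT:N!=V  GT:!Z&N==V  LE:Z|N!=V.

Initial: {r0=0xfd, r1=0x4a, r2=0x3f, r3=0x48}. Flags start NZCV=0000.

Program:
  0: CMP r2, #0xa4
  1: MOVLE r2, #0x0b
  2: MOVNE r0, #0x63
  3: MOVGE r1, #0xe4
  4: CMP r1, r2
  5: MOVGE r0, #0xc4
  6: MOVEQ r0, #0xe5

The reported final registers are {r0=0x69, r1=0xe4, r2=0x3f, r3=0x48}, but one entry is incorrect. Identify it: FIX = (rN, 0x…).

0: ✓ CMP  NZCV=1001
1: · MOVLE
2: ✓ MOVNE  r0←0x63
3: ✓ MOVGE  r1←0xe4
4: ✓ CMP  NZCV=1010
5: · MOVGE
6: · MOVEQ

FIX = (r0, 0x63)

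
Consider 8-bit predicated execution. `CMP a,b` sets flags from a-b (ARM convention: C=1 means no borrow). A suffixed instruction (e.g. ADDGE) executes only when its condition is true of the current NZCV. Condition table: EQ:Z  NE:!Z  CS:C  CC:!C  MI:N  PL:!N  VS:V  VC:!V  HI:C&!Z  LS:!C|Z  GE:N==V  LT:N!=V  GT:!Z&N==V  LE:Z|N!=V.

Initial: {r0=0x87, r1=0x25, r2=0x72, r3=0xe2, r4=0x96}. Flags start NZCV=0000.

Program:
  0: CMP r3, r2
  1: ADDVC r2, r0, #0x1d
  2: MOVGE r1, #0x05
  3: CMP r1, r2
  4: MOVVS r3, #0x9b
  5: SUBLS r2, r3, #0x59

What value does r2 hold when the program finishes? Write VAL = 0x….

VAL = 0x89

[0] flags=0011 → (cmp)
[1] flags=0011 VC?F → skip
[2] flags=0011 GE?F → skip
[3] flags=1000 → (cmp)
[4] flags=1000 VS?F → skip
[5] flags=1000 LS?T → r2=0x89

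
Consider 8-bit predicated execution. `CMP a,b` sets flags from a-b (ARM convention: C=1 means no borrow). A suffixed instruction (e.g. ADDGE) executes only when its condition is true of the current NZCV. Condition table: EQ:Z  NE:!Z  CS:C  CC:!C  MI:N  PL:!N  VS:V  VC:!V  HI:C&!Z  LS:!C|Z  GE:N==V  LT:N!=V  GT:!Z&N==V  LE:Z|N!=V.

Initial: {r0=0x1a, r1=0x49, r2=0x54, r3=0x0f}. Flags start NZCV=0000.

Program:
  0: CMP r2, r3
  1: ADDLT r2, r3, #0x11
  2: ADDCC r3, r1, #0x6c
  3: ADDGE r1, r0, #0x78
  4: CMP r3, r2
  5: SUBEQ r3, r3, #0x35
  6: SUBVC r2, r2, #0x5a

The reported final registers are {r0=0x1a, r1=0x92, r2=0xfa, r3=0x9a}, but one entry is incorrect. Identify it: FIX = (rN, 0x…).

0: ✓ CMP  NZCV=0010
1: · ADDLT
2: · ADDCC
3: ✓ ADDGE  r1←0x92
4: ✓ CMP  NZCV=1000
5: · SUBEQ
6: ✓ SUBVC  r2←0xfa

FIX = (r3, 0x0f)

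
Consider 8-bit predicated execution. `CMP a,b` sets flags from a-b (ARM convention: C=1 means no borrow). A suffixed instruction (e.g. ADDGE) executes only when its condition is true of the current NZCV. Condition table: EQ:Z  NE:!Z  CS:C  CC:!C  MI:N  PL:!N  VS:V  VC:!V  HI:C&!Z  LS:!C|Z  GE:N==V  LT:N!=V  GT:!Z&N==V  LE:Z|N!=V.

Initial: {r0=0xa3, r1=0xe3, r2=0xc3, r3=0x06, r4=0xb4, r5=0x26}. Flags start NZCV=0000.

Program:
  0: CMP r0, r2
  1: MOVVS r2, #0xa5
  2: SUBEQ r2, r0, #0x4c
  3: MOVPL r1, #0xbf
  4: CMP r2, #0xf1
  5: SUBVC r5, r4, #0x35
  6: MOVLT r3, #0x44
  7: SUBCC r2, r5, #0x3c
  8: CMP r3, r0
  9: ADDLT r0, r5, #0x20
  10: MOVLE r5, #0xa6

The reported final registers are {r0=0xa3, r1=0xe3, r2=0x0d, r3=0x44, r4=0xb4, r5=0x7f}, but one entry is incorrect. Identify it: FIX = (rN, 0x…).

0: ✓ CMP  NZCV=1000
1: · MOVVS
2: · SUBEQ
3: · MOVPL
4: ✓ CMP  NZCV=1000
5: ✓ SUBVC  r5←0x7f
6: ✓ MOVLT  r3←0x44
7: ✓ SUBCC  r2←0x43
8: ✓ CMP  NZCV=1001
9: · ADDLT
10: · MOVLE

FIX = (r2, 0x43)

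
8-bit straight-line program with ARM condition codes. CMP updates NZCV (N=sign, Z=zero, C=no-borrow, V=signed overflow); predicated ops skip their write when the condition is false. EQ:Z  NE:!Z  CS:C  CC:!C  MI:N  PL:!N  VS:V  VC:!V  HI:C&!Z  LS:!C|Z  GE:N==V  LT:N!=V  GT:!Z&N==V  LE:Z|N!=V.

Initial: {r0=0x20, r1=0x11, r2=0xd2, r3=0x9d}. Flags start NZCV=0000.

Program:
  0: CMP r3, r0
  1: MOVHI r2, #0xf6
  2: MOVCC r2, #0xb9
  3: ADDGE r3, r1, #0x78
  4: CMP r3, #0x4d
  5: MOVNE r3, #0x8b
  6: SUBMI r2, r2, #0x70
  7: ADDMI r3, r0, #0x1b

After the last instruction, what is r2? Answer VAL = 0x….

[0] flags=0011 → (cmp)
[1] flags=0011 HI?T → r2=0xf6
[2] flags=0011 CC?F → skip
[3] flags=0011 GE?F → skip
[4] flags=0011 → (cmp)
[5] flags=0011 NE?T → r3=0x8b
[6] flags=0011 MI?F → skip
[7] flags=0011 MI?F → skip

VAL = 0xf6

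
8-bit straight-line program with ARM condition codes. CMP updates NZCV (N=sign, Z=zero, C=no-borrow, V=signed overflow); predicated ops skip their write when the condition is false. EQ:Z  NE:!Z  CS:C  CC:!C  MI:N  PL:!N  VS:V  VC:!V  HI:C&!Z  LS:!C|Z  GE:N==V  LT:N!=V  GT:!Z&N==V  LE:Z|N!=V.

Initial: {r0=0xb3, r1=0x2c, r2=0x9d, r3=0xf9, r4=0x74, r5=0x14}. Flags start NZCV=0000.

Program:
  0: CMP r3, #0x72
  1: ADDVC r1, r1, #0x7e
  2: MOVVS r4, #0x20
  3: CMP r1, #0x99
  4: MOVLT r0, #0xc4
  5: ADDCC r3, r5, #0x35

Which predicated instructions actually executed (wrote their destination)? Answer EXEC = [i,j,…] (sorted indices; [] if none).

0: ✓ CMP  NZCV=1010
1: ✓ ADDVC  r1←0xaa
2: · MOVVS
3: ✓ CMP  NZCV=0010
4: · MOVLT
5: · ADDCC

EXEC = [1]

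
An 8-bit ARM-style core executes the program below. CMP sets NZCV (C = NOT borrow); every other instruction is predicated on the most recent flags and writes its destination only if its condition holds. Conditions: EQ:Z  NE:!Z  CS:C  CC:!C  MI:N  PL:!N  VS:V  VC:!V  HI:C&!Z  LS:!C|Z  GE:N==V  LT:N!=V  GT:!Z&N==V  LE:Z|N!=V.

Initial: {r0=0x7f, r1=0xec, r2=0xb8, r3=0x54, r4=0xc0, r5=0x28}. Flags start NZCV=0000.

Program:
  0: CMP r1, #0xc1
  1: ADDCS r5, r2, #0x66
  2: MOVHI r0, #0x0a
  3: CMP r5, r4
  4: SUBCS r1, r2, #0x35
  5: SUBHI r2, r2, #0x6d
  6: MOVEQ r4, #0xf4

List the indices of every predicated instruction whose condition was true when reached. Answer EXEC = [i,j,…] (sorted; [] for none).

EXEC = [1,2]

0: ✓ CMP  NZCV=0010
1: ✓ ADDCS  r5←0x1e
2: ✓ MOVHI  r0←0x0a
3: ✓ CMP  NZCV=0000
4: · SUBCS
5: · SUBHI
6: · MOVEQ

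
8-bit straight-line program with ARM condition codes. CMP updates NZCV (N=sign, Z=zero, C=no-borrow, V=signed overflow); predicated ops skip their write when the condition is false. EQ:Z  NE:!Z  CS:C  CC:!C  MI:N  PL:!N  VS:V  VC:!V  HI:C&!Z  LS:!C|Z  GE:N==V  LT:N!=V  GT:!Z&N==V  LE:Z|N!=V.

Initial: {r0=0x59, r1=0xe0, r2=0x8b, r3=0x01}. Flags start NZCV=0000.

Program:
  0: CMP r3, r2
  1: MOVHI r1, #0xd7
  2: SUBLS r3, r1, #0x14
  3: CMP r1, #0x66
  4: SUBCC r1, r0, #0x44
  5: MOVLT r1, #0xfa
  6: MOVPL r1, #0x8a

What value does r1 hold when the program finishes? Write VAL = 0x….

[0] flags=0000 → (cmp)
[1] flags=0000 HI?F → skip
[2] flags=0000 LS?T → r3=0xcc
[3] flags=0011 → (cmp)
[4] flags=0011 CC?F → skip
[5] flags=0011 LT?T → r1=0xfa
[6] flags=0011 PL?T → r1=0x8a

VAL = 0x8a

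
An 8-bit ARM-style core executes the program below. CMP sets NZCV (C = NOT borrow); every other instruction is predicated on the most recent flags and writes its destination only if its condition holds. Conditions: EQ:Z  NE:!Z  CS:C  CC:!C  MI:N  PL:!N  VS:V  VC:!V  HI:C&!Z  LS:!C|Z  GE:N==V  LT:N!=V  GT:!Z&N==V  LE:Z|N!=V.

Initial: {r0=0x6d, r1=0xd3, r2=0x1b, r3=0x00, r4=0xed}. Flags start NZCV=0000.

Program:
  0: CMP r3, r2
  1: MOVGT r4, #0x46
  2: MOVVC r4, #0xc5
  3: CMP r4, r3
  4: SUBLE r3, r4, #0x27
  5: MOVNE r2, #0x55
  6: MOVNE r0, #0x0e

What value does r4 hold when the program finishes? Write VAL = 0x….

VAL = 0xc5

0: ✓ CMP  NZCV=1000
1: · MOVGT
2: ✓ MOVVC  r4←0xc5
3: ✓ CMP  NZCV=1010
4: ✓ SUBLE  r3←0x9e
5: ✓ MOVNE  r2←0x55
6: ✓ MOVNE  r0←0x0e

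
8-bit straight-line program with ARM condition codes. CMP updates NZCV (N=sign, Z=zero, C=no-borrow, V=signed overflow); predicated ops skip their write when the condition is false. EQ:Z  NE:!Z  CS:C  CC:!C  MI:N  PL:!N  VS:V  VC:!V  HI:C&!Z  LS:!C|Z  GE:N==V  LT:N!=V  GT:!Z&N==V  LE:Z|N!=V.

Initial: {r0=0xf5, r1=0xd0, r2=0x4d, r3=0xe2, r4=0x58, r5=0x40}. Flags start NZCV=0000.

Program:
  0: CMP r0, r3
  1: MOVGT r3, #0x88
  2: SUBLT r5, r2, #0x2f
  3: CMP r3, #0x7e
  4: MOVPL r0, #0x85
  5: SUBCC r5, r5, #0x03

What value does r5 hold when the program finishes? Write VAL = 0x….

VAL = 0x40

[0] flags=0010 → (cmp)
[1] flags=0010 GT?T → r3=0x88
[2] flags=0010 LT?F → skip
[3] flags=0011 → (cmp)
[4] flags=0011 PL?T → r0=0x85
[5] flags=0011 CC?F → skip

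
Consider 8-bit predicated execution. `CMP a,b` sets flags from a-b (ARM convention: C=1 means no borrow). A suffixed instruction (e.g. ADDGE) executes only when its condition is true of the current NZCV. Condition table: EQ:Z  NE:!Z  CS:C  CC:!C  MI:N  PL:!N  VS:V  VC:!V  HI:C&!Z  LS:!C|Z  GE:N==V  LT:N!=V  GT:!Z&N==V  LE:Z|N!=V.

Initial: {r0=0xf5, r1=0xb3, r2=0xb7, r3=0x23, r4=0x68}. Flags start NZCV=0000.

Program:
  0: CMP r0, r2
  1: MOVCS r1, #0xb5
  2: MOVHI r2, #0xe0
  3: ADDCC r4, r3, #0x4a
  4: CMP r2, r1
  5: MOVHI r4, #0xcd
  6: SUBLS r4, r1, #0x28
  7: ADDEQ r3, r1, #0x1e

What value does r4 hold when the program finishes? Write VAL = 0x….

0: ✓ CMP  NZCV=0010
1: ✓ MOVCS  r1←0xb5
2: ✓ MOVHI  r2←0xe0
3: · ADDCC
4: ✓ CMP  NZCV=0010
5: ✓ MOVHI  r4←0xcd
6: · SUBLS
7: · ADDEQ

VAL = 0xcd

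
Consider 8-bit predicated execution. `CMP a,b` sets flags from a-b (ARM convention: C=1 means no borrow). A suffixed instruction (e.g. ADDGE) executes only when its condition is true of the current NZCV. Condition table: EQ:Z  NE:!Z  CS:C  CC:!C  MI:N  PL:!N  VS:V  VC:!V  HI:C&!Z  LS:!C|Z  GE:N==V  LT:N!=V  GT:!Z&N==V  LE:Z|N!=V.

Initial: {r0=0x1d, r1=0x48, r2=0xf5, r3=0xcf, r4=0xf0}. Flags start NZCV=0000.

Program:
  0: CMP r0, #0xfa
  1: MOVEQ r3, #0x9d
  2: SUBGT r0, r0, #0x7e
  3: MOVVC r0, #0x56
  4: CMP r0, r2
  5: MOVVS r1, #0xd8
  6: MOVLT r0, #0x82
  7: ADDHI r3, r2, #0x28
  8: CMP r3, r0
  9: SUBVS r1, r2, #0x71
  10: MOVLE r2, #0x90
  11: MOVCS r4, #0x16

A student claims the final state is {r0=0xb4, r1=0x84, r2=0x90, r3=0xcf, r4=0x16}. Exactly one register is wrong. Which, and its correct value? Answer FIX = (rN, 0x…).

[0] flags=0000 → (cmp)
[1] flags=0000 EQ?F → skip
[2] flags=0000 GT?T → r0=0x9f
[3] flags=0000 VC?T → r0=0x56
[4] flags=0000 → (cmp)
[5] flags=0000 VS?F → skip
[6] flags=0000 LT?F → skip
[7] flags=0000 HI?F → skip
[8] flags=0011 → (cmp)
[9] flags=0011 VS?T → r1=0x84
[10] flags=0011 LE?T → r2=0x90
[11] flags=0011 CS?T → r4=0x16

FIX = (r0, 0x56)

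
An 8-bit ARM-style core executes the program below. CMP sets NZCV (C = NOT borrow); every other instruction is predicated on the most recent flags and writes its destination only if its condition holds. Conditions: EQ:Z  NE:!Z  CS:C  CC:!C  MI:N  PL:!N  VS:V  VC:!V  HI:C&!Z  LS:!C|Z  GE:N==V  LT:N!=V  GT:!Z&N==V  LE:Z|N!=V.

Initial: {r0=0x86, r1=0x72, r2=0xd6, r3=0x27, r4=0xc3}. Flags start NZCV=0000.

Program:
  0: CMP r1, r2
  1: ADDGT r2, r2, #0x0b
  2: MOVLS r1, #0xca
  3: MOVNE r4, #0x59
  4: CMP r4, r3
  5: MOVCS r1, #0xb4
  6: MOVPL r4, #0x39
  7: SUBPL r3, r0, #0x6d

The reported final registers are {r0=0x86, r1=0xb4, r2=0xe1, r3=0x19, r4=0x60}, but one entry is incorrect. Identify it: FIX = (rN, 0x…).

0: ✓ CMP  NZCV=1001
1: ✓ ADDGT  r2←0xe1
2: ✓ MOVLS  r1←0xca
3: ✓ MOVNE  r4←0x59
4: ✓ CMP  NZCV=0010
5: ✓ MOVCS  r1←0xb4
6: ✓ MOVPL  r4←0x39
7: ✓ SUBPL  r3←0x19

FIX = (r4, 0x39)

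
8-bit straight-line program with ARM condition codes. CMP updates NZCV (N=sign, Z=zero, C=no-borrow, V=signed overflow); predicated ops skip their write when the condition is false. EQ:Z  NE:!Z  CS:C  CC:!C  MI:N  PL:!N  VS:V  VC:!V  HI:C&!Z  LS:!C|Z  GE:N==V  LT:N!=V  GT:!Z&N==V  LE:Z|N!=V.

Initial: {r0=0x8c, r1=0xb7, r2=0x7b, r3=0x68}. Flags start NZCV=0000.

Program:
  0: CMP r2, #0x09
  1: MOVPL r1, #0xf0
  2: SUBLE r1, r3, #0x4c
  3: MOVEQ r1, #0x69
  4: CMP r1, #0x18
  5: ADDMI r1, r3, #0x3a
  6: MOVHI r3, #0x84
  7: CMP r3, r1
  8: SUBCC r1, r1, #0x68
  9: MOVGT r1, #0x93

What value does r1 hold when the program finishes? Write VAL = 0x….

VAL = 0x3a

0: ✓ CMP  NZCV=0010
1: ✓ MOVPL  r1←0xf0
2: · SUBLE
3: · MOVEQ
4: ✓ CMP  NZCV=1010
5: ✓ ADDMI  r1←0xa2
6: ✓ MOVHI  r3←0x84
7: ✓ CMP  NZCV=1000
8: ✓ SUBCC  r1←0x3a
9: · MOVGT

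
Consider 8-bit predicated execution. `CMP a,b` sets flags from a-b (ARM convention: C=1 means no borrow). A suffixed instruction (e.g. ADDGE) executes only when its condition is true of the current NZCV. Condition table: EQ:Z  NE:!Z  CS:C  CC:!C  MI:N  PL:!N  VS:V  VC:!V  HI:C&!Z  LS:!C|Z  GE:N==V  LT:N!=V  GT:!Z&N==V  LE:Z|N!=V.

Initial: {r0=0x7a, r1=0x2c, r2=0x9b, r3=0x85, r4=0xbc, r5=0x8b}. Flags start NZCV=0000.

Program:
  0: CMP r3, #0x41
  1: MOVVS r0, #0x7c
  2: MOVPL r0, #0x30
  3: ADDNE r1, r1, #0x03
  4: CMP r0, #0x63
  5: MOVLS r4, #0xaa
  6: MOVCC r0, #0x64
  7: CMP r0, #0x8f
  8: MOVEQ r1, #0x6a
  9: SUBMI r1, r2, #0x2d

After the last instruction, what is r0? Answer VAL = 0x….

0: ✓ CMP  NZCV=0011
1: ✓ MOVVS  r0←0x7c
2: ✓ MOVPL  r0←0x30
3: ✓ ADDNE  r1←0x2f
4: ✓ CMP  NZCV=1000
5: ✓ MOVLS  r4←0xaa
6: ✓ MOVCC  r0←0x64
7: ✓ CMP  NZCV=1001
8: · MOVEQ
9: ✓ SUBMI  r1←0x6e

VAL = 0x64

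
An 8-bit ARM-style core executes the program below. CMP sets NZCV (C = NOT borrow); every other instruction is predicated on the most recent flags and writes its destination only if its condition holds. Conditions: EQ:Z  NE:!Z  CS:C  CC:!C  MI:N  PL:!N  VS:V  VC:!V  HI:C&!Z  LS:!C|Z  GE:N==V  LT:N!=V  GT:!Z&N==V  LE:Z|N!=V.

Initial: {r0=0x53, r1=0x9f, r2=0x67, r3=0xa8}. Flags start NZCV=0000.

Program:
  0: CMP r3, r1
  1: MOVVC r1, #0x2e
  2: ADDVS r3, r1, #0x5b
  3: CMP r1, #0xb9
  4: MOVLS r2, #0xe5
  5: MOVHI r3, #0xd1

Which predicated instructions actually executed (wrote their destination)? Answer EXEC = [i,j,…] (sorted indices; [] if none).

EXEC = [1,4]

0: ✓ CMP  NZCV=0010
1: ✓ MOVVC  r1←0x2e
2: · ADDVS
3: ✓ CMP  NZCV=0000
4: ✓ MOVLS  r2←0xe5
5: · MOVHI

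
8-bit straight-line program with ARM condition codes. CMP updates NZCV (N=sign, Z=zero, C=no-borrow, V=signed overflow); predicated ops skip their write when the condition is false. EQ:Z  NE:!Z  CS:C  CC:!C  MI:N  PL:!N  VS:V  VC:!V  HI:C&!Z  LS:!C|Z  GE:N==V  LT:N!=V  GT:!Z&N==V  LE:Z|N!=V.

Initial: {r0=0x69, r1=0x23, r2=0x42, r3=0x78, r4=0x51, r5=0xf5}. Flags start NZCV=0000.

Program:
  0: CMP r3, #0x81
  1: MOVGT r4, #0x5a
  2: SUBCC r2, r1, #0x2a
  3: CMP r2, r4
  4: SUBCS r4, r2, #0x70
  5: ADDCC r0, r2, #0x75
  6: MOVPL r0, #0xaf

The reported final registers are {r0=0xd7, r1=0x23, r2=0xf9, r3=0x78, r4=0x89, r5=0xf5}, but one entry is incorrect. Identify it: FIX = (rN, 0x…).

FIX = (r0, 0x69)

[0] flags=1001 → (cmp)
[1] flags=1001 GT?T → r4=0x5a
[2] flags=1001 CC?T → r2=0xf9
[3] flags=1010 → (cmp)
[4] flags=1010 CS?T → r4=0x89
[5] flags=1010 CC?F → skip
[6] flags=1010 PL?F → skip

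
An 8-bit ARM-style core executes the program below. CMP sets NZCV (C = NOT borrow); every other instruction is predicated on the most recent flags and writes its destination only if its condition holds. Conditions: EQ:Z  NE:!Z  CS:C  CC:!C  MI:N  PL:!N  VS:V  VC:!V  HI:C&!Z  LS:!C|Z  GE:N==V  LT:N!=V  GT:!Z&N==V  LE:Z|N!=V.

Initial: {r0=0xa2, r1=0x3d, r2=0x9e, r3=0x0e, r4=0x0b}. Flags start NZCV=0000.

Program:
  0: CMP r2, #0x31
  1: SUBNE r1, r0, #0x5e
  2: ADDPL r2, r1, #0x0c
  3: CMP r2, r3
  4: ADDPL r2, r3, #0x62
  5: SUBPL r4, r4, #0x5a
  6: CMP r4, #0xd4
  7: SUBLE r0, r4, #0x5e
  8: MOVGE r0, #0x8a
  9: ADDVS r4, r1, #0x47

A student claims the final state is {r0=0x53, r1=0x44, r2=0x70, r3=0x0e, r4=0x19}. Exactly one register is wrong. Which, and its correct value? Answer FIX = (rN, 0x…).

0: ✓ CMP  NZCV=0011
1: ✓ SUBNE  r1←0x44
2: ✓ ADDPL  r2←0x50
3: ✓ CMP  NZCV=0010
4: ✓ ADDPL  r2←0x70
5: ✓ SUBPL  r4←0xb1
6: ✓ CMP  NZCV=1000
7: ✓ SUBLE  r0←0x53
8: · MOVGE
9: · ADDVS

FIX = (r4, 0xb1)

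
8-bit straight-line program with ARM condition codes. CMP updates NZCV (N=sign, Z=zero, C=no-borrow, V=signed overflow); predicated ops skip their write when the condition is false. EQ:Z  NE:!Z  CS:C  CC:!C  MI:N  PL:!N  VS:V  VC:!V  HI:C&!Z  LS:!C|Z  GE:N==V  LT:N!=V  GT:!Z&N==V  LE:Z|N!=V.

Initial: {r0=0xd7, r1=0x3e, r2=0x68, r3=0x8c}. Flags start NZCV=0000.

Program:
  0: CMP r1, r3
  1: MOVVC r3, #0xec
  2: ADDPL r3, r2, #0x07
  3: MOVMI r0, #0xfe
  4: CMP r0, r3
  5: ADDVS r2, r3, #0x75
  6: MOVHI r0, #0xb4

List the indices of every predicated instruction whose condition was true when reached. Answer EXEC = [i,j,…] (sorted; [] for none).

[0] flags=1001 → (cmp)
[1] flags=1001 VC?F → skip
[2] flags=1001 PL?F → skip
[3] flags=1001 MI?T → r0=0xfe
[4] flags=0010 → (cmp)
[5] flags=0010 VS?F → skip
[6] flags=0010 HI?T → r0=0xb4

EXEC = [3,6]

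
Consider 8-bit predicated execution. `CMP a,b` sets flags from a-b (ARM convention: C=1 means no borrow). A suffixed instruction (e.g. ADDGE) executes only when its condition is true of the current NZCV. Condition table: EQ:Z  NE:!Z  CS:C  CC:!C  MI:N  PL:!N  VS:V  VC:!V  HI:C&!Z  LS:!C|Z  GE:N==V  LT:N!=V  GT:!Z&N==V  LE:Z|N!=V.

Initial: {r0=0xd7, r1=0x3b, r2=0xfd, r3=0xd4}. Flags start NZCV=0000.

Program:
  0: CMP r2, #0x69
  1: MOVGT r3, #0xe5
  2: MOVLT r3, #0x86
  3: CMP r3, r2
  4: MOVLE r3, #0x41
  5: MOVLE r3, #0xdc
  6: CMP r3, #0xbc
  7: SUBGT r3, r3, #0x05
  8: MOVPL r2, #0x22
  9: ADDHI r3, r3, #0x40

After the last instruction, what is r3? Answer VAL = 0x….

VAL = 0x17

0: ✓ CMP  NZCV=1010
1: · MOVGT
2: ✓ MOVLT  r3←0x86
3: ✓ CMP  NZCV=1000
4: ✓ MOVLE  r3←0x41
5: ✓ MOVLE  r3←0xdc
6: ✓ CMP  NZCV=0010
7: ✓ SUBGT  r3←0xd7
8: ✓ MOVPL  r2←0x22
9: ✓ ADDHI  r3←0x17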